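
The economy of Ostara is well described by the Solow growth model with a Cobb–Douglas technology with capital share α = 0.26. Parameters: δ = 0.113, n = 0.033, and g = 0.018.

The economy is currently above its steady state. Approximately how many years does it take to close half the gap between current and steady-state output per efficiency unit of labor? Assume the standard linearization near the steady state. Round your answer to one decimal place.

Near the steady state the convergence rate is λ = (1 − α)(n + g + δ).
λ = (1 − 0.26) × 0.164 = 0.74 × 0.164 = 0.12136
Half-life = ln 2 / λ = 0.6931 / 0.12136 ≈ 5.71 years

half-life ≈ 5.7 years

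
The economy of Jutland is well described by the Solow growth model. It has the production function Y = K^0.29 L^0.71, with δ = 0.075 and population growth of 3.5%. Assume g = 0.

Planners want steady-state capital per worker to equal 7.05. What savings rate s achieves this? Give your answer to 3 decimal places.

Steady state requires s·f(k) = (n + δ)·k, i.e. s·k^α = (n + δ)·k.
So s / (n + δ) = (k*)^(1−α) = 7.05^0.71 = 4.0014.
Therefore s = 4.0014 × (n + δ) = 4.0014 × 0.110 = 0.4402.

s ≈ 0.440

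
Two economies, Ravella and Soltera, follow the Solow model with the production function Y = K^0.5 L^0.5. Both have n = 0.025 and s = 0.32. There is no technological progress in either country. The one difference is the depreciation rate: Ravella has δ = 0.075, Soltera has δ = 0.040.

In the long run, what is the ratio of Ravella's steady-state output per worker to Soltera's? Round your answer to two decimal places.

y*_R / y*_S ≈ 0.65

Steady-state y* = [s/(n + δ)]^(α/(1−α)), so the ratio is [ (s_R/(n + δ)_R) / (s_S/(n + δ)_S) ]^1.
s_R/(n + δ)_R = 0.32/0.100 = 3.2000; s_S/(n + δ)_S = 0.32/0.065 = 4.9231.
Ratio = (3.2000/4.9231)^1 = 0.6500^1 ≈ 0.6500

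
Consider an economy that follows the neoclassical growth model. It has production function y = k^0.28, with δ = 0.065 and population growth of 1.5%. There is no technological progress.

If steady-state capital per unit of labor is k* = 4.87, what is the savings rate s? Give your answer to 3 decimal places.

s ≈ 0.250

Steady state requires s·f(k) = (n + δ)·k, i.e. s·k^α = (n + δ)·k.
So s / (n + δ) = (k*)^(1−α) = 4.87^0.72 = 3.1262.
Therefore s = 3.1262 × (n + δ) = 3.1262 × 0.080 = 0.2501.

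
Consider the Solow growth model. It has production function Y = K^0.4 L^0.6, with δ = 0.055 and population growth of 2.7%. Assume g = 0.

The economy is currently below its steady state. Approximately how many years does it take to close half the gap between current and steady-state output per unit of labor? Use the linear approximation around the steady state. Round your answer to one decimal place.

half-life ≈ 14.1 years

Near the steady state the convergence rate is λ = (1 − α)(n + δ).
λ = (1 − 0.4) × 0.082 = 0.6 × 0.082 = 0.0492
Half-life = ln 2 / λ = 0.6931 / 0.0492 ≈ 14.09 years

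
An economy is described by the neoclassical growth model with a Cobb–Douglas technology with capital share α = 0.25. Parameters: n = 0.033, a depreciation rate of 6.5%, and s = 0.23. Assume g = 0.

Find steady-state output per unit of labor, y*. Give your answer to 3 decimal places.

Steady state requires s·f(k) = (n + δ)·k, i.e. s·k^α = (n + δ)·k.
Rearranging, k^(1−α) = s / (n + δ).
k^0.75 = 0.23 / (0.033 + 0.065) = 0.23 / 0.098 = 2.3469
k* = 2.3469^(1/0.75) ≈ 3.1188
y* = (k*)^α = 3.1188^0.25 ≈ 1.3289

y* = 1.329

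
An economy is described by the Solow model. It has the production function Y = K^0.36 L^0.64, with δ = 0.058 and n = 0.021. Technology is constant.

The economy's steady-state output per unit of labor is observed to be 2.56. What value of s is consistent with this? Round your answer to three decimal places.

Steady state requires s·f(k) = (n + δ)·k, i.e. s·k^α = (n + δ)·k.
Since y* = [s/(n + δ)]^(α/(1−α)), we have s/(n + δ) = (y*)^((1−α)/α) = 2.56^1.7778 = 5.3183.
Therefore s = 5.3183 × (n + δ) = 5.3183 × 0.079 = 0.4201.

s ≈ 0.420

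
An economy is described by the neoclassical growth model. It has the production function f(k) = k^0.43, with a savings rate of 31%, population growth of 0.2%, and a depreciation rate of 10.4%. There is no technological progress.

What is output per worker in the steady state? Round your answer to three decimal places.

y* = 2.247

In steady state, investment equals break-even investment: s·k^α = (n + δ)·k.
Dividing both sides by k: k^(1−α) = s / (n + δ).
k^0.57 = 0.31 / (0.002 + 0.104) = 0.31 / 0.106 = 2.9245
k* = 2.9245^(1/0.57) ≈ 6.5710
y* = (k*)^α = 6.5710^0.43 ≈ 2.2469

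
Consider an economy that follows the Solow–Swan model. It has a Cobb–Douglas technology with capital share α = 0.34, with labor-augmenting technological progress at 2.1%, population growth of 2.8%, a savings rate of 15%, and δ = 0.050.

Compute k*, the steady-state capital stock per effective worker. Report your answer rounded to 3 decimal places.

At the steady state, Δk = 0, so s·k^α = (n + g + δ)·k.
Dividing both sides by k: k^(1−α) = s / (n + g + δ).
k^0.66 = 0.15 / (0.028 + 0.021 + 0.050) = 0.15 / 0.099 = 1.5152
k* = 1.5152^(1/0.66) ≈ 1.8769

k* ≈ 1.877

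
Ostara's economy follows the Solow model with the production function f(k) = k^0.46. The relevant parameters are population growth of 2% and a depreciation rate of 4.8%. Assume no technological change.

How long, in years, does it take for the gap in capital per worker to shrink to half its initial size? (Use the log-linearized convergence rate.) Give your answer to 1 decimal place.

Near the steady state the convergence rate is λ = (1 − α)(n + δ).
λ = (1 − 0.46) × 0.068 = 0.54 × 0.068 = 0.03672
Half-life = ln 2 / λ = 0.6931 / 0.03672 ≈ 18.88 years

t_½ ≈ 18.9 years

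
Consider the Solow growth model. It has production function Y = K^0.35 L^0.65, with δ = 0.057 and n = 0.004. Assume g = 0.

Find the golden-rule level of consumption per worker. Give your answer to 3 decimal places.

At the golden rule, f'(k) = n + δ, so α·k^(α−1) = n + δ and k_gold = (α/(n + δ))^(1/(1−α)).
k_gold = (0.35/0.061)^(1/0.65) = 5.7377^1.5385 ≈ 14.7000
c_gold = f(k_gold) − (n + δ)·k_gold = 2.5619 − 0.061×14.7000 ≈ 1.6652

c_gold ≈ 1.665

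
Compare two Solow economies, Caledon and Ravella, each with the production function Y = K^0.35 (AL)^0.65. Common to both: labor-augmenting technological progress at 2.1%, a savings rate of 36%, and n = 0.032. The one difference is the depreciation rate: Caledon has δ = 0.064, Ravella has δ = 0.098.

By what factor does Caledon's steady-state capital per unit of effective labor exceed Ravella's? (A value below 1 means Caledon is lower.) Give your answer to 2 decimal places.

Steady-state k* = [s/(n + g + δ)]^(1/(1−α)), so the ratio is [ (s_C/(n + g + δ)_C) / (s_R/(n + g + δ)_R) ]^1.5385.
s_C/(n + g + δ)_C = 0.36/0.117 = 3.0769; s_R/(n + g + δ)_R = 0.36/0.151 = 2.3841.
Ratio = (3.0769/2.3841)^1.5385 = 1.2906^1.5385 ≈ 1.4807

k*_C / k*_R ≈ 1.48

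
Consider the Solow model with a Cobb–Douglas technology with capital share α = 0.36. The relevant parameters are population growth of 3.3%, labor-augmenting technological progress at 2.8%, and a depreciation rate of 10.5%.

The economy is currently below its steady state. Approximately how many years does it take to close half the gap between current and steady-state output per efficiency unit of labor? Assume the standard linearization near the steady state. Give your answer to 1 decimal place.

Near the steady state the convergence rate is λ = (1 − α)(n + g + δ).
λ = (1 − 0.36) × 0.166 = 0.64 × 0.166 = 0.10624
Half-life = ln 2 / λ = 0.6931 / 0.10624 ≈ 6.52 years

t_½ ≈ 6.5 years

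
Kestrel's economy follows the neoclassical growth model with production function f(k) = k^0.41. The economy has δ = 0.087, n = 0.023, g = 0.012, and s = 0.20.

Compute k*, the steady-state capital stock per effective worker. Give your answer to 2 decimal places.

k* = 2.31

In steady state, investment equals break-even investment: s·k^α = (n + g + δ)·k.
Rearranging, k^(1−α) = s / (n + g + δ).
k^0.59 = 0.20 / (0.023 + 0.012 + 0.087) = 0.20 / 0.122 = 1.6393
k* = 1.6393^(1/0.59) ≈ 2.3111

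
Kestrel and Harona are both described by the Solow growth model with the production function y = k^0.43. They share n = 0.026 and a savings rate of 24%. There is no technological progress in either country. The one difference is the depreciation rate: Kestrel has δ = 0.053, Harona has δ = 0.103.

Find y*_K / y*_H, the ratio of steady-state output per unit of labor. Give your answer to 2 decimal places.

ratio ≈ 1.45

Steady-state y* = [s/(n + δ)]^(α/(1−α)), so the ratio is [ (s_K/(n + δ)_K) / (s_H/(n + δ)_H) ]^0.7544.
s_K/(n + δ)_K = 0.24/0.079 = 3.0380; s_H/(n + δ)_H = 0.24/0.129 = 1.8605.
Ratio = (3.0380/1.8605)^0.7544 = 1.6329^0.7544 ≈ 1.4476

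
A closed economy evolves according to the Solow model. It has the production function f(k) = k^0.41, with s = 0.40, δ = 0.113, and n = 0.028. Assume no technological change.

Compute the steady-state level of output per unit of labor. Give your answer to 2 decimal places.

y* ≈ 2.06

At the steady state, Δk = 0, so s·k^α = (n + δ)·k.
Rearranging, k^(1−α) = s / (n + δ).
k^0.59 = 0.40 / (0.028 + 0.113) = 0.40 / 0.141 = 2.8369
k* = 2.8369^(1/0.59) ≈ 5.8551
y* = (k*)^α = 5.8551^0.41 ≈ 2.0639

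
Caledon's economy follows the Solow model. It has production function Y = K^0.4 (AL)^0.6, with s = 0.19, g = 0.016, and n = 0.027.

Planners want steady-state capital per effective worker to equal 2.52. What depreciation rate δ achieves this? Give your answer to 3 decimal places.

In steady state, investment equals break-even investment: s·k^α = (n + g + δ)·k.
So s / (n + g + δ) = (k*)^(1−α) = 2.52^0.6 = 1.7412.
Therefore n + g + δ = s / 1.7412 = 0.19 / 1.7412 = 0.1091, so δ = 0.1091 − 0.043 = 0.0661.

δ ≈ 0.066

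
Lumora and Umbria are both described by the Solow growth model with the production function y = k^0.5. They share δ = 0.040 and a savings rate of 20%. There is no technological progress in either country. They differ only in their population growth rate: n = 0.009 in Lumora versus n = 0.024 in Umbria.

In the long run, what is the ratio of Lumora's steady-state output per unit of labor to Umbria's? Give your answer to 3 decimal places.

Steady-state y* = [s/(n + δ)]^(α/(1−α)), so the ratio is [ (s_L/(n + δ)_L) / (s_U/(n + δ)_U) ]^1.
s_L/(n + δ)_L = 0.20/0.049 = 4.0816; s_U/(n + δ)_U = 0.20/0.064 = 3.1250.
Ratio = (4.0816/3.1250)^1 = 1.3061^1 ≈ 1.3061

ratio ≈ 1.306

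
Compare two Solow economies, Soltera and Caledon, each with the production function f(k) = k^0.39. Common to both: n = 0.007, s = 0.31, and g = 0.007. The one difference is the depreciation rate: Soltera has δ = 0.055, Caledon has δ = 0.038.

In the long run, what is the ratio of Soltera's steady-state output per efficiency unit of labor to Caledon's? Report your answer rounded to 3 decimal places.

Steady-state y* = [s/(n + g + δ)]^(α/(1−α)), so the ratio is [ (s_S/(n + g + δ)_S) / (s_C/(n + g + δ)_C) ]^0.6393.
s_S/(n + g + δ)_S = 0.31/0.069 = 4.4928; s_C/(n + g + δ)_C = 0.31/0.052 = 5.9615.
Ratio = (4.4928/5.9615)^0.6393 = 0.7536^0.6393 ≈ 0.8346

ratio ≈ 0.835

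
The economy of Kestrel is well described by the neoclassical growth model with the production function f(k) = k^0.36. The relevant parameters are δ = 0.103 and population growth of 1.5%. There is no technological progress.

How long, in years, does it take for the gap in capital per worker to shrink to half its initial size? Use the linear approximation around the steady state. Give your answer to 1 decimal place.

Near the steady state the convergence rate is λ = (1 − α)(n + δ).
λ = (1 − 0.36) × 0.118 = 0.64 × 0.118 = 0.07552
Half-life = ln 2 / λ = 0.6931 / 0.07552 ≈ 9.18 years

half-life ≈ 9.2 years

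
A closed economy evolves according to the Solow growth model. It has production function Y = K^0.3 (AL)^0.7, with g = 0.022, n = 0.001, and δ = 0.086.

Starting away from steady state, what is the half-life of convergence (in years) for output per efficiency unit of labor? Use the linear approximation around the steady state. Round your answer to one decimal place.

Near the steady state the convergence rate is λ = (1 − α)(n + g + δ).
λ = (1 − 0.3) × 0.109 = 0.7 × 0.109 = 0.0763
Half-life = ln 2 / λ = 0.6931 / 0.0763 ≈ 9.08 years

about 9.1 years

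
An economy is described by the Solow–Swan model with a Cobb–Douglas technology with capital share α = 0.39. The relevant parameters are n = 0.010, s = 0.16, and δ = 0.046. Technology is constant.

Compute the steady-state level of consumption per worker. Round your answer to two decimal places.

c* = 1.64

In steady state, investment equals break-even investment: s·k^α = (n + δ)·k.
Rearranging, k^(1−α) = s / (n + δ).
k^0.61 = 0.16 / (0.010 + 0.046) = 0.16 / 0.056 = 2.8571
k* = 2.8571^(1/0.61) ≈ 5.5901
y* = (k*)^α = 5.5901^0.39 ≈ 1.9566
c* = (1 − s)·y* = (1 − 0.16) × 1.9566 ≈ 1.6435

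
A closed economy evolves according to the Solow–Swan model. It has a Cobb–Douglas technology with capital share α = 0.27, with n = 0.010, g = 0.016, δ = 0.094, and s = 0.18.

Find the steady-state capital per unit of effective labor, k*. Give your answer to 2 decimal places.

At the steady state, Δk = 0, so s·k^α = (n + g + δ)·k.
Rearranging, k^(1−α) = s / (n + g + δ).
k^0.73 = 0.18 / (0.010 + 0.016 + 0.094) = 0.18 / 0.120 = 1.5000
k* = 1.5000^(1/0.73) ≈ 1.7427

k* ≈ 1.74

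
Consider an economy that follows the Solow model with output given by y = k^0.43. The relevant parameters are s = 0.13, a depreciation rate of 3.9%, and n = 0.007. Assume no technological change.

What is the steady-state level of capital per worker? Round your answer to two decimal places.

Steady state requires s·f(k) = (n + δ)·k, i.e. s·k^α = (n + δ)·k.
Rearranging, k^(1−α) = s / (n + δ).
k^0.57 = 0.13 / (0.007 + 0.039) = 0.13 / 0.046 = 2.8261
k* = 2.8261^(1/0.57) ≈ 6.1881

k* = 6.19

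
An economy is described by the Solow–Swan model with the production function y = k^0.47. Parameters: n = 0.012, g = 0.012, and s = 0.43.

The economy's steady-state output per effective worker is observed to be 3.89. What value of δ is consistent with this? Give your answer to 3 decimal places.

δ ≈ 0.069

At the steady state, Δk = 0, so s·k^α = (n + g + δ)·k.
Since y* = [s/(n + g + δ)]^(α/(1−α)), we have s/(n + g + δ) = (y*)^((1−α)/α) = 3.89^1.1277 = 4.6269.
Therefore n + g + δ = s / 4.6269 = 0.43 / 4.6269 = 0.0929, so δ = 0.0929 − 0.024 = 0.0689.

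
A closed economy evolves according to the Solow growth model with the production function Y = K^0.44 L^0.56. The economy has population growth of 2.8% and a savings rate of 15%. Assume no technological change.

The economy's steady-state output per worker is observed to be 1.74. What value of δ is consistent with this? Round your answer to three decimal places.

δ ≈ 0.046

At the steady state, Δk = 0, so s·k^α = (n + δ)·k.
Since y* = [s/(n + δ)]^(α/(1−α)), we have s/(n + δ) = (y*)^((1−α)/α) = 1.74^1.2727 = 2.0237.
Therefore n + δ = s / 2.0237 = 0.15 / 2.0237 = 0.0741, so δ = 0.0741 − 0.028 = 0.0461.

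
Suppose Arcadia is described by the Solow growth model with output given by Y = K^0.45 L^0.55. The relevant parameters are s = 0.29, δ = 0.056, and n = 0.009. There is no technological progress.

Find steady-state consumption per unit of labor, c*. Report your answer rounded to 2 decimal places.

c* ≈ 2.41

At the steady state, Δk = 0, so s·k^α = (n + δ)·k.
Rearranging, k^(1−α) = s / (n + δ).
k^0.55 = 0.29 / (0.009 + 0.056) = 0.29 / 0.065 = 4.4615
k* = 4.4615^(1/0.55) ≈ 15.1661
y* = (k*)^α = 15.1661^0.45 ≈ 3.3993
c* = (1 − s)·y* = (1 − 0.29) × 3.3993 ≈ 2.4135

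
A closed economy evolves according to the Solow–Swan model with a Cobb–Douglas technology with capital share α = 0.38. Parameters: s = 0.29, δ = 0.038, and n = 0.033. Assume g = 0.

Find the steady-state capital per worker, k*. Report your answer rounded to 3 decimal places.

k* = 9.676

At the steady state, Δk = 0, so s·k^α = (n + δ)·k.
Dividing both sides by k: k^(1−α) = s / (n + δ).
k^0.62 = 0.29 / (0.033 + 0.038) = 0.29 / 0.071 = 4.0845
k* = 4.0845^(1/0.62) ≈ 9.6763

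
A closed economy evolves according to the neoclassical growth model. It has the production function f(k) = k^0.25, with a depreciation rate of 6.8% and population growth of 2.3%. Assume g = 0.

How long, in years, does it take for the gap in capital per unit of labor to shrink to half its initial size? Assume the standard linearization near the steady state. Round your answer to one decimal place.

half-life ≈ 10.2 years

Near the steady state the convergence rate is λ = (1 − α)(n + δ).
λ = (1 − 0.25) × 0.091 = 0.75 × 0.091 = 0.06825
Half-life = ln 2 / λ = 0.6931 / 0.06825 ≈ 10.16 years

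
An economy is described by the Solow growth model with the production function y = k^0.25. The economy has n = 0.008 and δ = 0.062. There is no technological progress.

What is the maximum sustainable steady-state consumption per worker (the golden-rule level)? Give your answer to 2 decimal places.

c_gold ≈ 1.15

At the golden rule, f'(k) = n + δ, so α·k^(α−1) = n + δ and k_gold = (α/(n + δ))^(1/(1−α)).
k_gold = (0.25/0.070)^(1/0.75) = 3.5714^1.3333 ≈ 5.4588
c_gold = f(k_gold) − (n + δ)·k_gold = 1.5285 − 0.070×5.4588 ≈ 1.1464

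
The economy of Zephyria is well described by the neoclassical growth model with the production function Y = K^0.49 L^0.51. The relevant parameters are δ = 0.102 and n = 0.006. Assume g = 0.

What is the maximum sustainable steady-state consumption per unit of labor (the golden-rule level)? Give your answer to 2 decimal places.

At the golden rule, f'(k) = n + δ, so α·k^(α−1) = n + δ and k_gold = (α/(n + δ))^(1/(1−α)).
k_gold = (0.49/0.108)^(1/0.51) = 4.5370^1.9608 ≈ 19.3996
c_gold = f(k_gold) − (n + δ)·k_gold = 4.2758 − 0.108×19.3996 ≈ 2.1806

c_gold ≈ 2.18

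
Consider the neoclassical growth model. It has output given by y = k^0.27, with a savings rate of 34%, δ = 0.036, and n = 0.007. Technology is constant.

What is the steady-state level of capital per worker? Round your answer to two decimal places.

Steady state requires s·f(k) = (n + δ)·k, i.e. s·k^α = (n + δ)·k.
Dividing both sides by k: k^(1−α) = s / (n + δ).
k^0.73 = 0.34 / (0.007 + 0.036) = 0.34 / 0.043 = 7.9070
k* = 7.9070^(1/0.73) ≈ 16.9884

k* ≈ 16.99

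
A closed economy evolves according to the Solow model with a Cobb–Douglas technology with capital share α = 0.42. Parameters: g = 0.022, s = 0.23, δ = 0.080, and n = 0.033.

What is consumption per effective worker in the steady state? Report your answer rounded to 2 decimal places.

In steady state, investment equals break-even investment: s·k^α = (n + g + δ)·k.
Rearranging, k^(1−α) = s / (n + g + δ).
k^0.58 = 0.23 / (0.033 + 0.022 + 0.080) = 0.23 / 0.135 = 1.7037
k* = 1.7037^(1/0.58) ≈ 2.5058
y* = (k*)^α = 2.5058^0.42 ≈ 1.4708
c* = (1 − s)·y* = (1 − 0.23) × 1.4708 ≈ 1.1325

c* ≈ 1.13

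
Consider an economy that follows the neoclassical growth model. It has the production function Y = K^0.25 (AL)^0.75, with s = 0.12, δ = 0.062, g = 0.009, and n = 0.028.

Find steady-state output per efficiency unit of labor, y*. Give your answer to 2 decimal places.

In steady state, investment equals break-even investment: s·k^α = (n + g + δ)·k.
Rearranging, k^(1−α) = s / (n + g + δ).
k^0.75 = 0.12 / (0.028 + 0.009 + 0.062) = 0.12 / 0.099 = 1.2121
k* = 1.2121^(1/0.75) ≈ 1.2924
y* = (k*)^α = 1.2924^0.25 ≈ 1.0662

y* = 1.07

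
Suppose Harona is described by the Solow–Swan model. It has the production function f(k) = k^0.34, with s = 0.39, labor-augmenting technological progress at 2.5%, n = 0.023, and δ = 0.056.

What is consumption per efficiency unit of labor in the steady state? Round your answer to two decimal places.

Steady state requires s·f(k) = (n + g + δ)·k, i.e. s·k^α = (n + g + δ)·k.
Dividing both sides by k: k^(1−α) = s / (n + g + δ).
k^0.66 = 0.39 / (0.023 + 0.025 + 0.056) = 0.39 / 0.104 = 3.7500
k* = 3.7500^(1/0.66) ≈ 7.4087
y* = (k*)^α = 7.4087^0.34 ≈ 1.9757
c* = (1 − s)·y* = (1 − 0.39) × 1.9757 ≈ 1.2052

c* = 1.21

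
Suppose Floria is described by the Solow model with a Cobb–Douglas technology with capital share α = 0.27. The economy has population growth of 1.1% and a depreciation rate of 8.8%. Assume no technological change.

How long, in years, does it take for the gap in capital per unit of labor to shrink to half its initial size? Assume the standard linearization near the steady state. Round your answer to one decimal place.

Near the steady state the convergence rate is λ = (1 − α)(n + δ).
λ = (1 − 0.27) × 0.099 = 0.73 × 0.099 = 0.07227
Half-life = ln 2 / λ = 0.6931 / 0.07227 ≈ 9.59 years

t_½ ≈ 9.6 years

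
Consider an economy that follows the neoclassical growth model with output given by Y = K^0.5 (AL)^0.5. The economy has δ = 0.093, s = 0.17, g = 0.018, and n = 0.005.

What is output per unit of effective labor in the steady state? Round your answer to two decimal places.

y* = 1.47

Steady state requires s·f(k) = (n + g + δ)·k, i.e. s·k^α = (n + g + δ)·k.
Rearranging, k^(1−α) = s / (n + g + δ).
k^0.5 = 0.17 / (0.005 + 0.018 + 0.093) = 0.17 / 0.116 = 1.4655
k* = 1.4655^(1/0.5) ≈ 2.1477
y* = (k*)^α = 2.1477^0.5 ≈ 1.4655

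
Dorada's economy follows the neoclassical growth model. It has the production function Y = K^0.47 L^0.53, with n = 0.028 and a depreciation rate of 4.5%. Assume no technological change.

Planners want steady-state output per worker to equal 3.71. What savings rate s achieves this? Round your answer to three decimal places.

At the steady state, Δk = 0, so s·k^α = (n + δ)·k.
Since y* = [s/(n + δ)]^(α/(1−α)), we have s/(n + δ) = (y*)^((1−α)/α) = 3.71^1.1277 = 4.3861.
Therefore s = 4.3861 × (n + δ) = 4.3861 × 0.073 = 0.3202.

s ≈ 0.320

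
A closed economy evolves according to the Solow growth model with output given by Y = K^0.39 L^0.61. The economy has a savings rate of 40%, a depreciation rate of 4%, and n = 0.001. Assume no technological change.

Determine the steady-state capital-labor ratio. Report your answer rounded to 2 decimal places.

k* ≈ 41.86

Steady state requires s·f(k) = (n + δ)·k, i.e. s·k^α = (n + δ)·k.
Dividing both sides by k: k^(1−α) = s / (n + δ).
k^0.61 = 0.40 / (0.001 + 0.040) = 0.40 / 0.041 = 9.7561
k* = 9.7561^(1/0.61) ≈ 41.8566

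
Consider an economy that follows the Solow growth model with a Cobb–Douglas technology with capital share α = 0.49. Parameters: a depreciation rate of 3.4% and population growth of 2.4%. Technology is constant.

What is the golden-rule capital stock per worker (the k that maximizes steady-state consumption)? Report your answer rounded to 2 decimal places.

k_gold ≈ 65.64

The golden rule sets f'(k) = n + δ, i.e. α·k^(α−1) = n + δ.
So k^(1−α) = α / (n + δ) = 0.49 / 0.058 = 8.4483.
k_gold = 8.4483^(1/0.51) ≈ 65.6440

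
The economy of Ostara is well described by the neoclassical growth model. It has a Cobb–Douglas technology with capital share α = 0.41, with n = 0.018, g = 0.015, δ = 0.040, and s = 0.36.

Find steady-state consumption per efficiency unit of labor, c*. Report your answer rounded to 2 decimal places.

c* ≈ 1.94

At the steady state, Δk = 0, so s·k^α = (n + g + δ)·k.
Dividing both sides by k: k^(1−α) = s / (n + g + δ).
k^0.59 = 0.36 / (0.018 + 0.015 + 0.040) = 0.36 / 0.073 = 4.9315
k* = 4.9315^(1/0.59) ≈ 14.9465
y* = (k*)^α = 14.9465^0.41 ≈ 3.0308
c* = (1 − s)·y* = (1 − 0.36) × 3.0308 ≈ 1.9397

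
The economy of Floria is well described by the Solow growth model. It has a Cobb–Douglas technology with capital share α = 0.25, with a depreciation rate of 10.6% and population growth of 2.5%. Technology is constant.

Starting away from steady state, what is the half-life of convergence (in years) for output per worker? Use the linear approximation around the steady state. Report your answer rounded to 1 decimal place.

half-life ≈ 7.1 years

Near the steady state the convergence rate is λ = (1 − α)(n + δ).
λ = (1 − 0.25) × 0.131 = 0.75 × 0.131 = 0.09825
Half-life = ln 2 / λ = 0.6931 / 0.09825 ≈ 7.05 years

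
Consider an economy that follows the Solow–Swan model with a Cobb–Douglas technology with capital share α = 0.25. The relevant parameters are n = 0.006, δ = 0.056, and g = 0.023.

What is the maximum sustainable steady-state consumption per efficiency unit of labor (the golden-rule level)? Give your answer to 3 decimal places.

At the golden rule, f'(k) = n + g + δ, so α·k^(α−1) = n + g + δ and k_gold = (α/(n + g + δ))^(1/(1−α)).
k_gold = (0.25/0.085)^(1/0.75) = 2.9412^1.3333 ≈ 4.2139
c_gold = f(k_gold) − (n + g + δ)·k_gold = 1.4328 − 0.085×4.2139 ≈ 1.0746

c_gold ≈ 1.075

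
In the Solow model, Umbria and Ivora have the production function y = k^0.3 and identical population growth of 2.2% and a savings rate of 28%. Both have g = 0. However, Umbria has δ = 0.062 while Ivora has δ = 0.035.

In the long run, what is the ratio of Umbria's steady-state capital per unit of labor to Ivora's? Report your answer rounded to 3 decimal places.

Steady-state k* = [s/(n + δ)]^(1/(1−α)), so the ratio is [ (s_U/(n + δ)_U) / (s_I/(n + δ)_I) ]^1.4286.
s_U/(n + δ)_U = 0.28/0.084 = 3.3333; s_I/(n + δ)_I = 0.28/0.057 = 4.9123.
Ratio = (3.3333/4.9123)^1.4286 = 0.6786^1.4286 ≈ 0.5747

ratio ≈ 0.575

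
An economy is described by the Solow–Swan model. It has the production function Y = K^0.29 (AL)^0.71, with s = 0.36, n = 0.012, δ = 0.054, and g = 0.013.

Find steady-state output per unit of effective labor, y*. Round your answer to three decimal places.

y* = 1.858

Steady state requires s·f(k) = (n + g + δ)·k, i.e. s·k^α = (n + g + δ)·k.
Dividing both sides by k: k^(1−α) = s / (n + g + δ).
k^0.71 = 0.36 / (0.012 + 0.013 + 0.054) = 0.36 / 0.079 = 4.5570
k* = 4.5570^(1/0.71) ≈ 8.4668
y* = (k*)^α = 8.4668^0.29 ≈ 1.8580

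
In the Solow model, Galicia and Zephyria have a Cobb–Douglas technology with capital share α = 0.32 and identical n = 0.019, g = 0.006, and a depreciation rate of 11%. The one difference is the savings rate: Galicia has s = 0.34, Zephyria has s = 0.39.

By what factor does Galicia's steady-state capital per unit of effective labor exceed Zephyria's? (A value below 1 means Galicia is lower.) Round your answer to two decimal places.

ratio ≈ 0.82

Steady-state k* = [s/(n + g + δ)]^(1/(1−α)), so the ratio is [ (s_G/(n + g + δ)_G) / (s_Z/(n + g + δ)_Z) ]^1.4706.
s_G/(n + g + δ)_G = 0.34/0.135 = 2.5185; s_Z/(n + g + δ)_Z = 0.39/0.135 = 2.8889.
Ratio = (2.5185/2.8889)^1.4706 = 0.8718^1.4706 ≈ 0.8173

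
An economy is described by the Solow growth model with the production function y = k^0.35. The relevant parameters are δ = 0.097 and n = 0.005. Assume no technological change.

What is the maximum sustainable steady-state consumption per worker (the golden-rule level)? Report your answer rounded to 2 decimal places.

c_gold ≈ 1.26

At the golden rule, f'(k) = n + δ, so α·k^(α−1) = n + δ and k_gold = (α/(n + δ))^(1/(1−α)).
k_gold = (0.35/0.102)^(1/0.65) = 3.4314^1.5385 ≈ 6.6653
c_gold = f(k_gold) − (n + δ)·k_gold = 1.9424 − 0.102×6.6653 ≈ 1.2625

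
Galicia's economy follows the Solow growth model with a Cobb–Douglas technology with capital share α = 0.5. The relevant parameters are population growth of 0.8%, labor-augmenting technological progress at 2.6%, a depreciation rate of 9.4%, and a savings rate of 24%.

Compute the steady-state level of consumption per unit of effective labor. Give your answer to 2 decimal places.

At the steady state, Δk = 0, so s·k^α = (n + g + δ)·k.
Rearranging, k^(1−α) = s / (n + g + δ).
k^0.5 = 0.24 / (0.008 + 0.026 + 0.094) = 0.24 / 0.128 = 1.8750
k* = 1.8750^(1/0.5) ≈ 3.5156
y* = (k*)^α = 3.5156^0.5 ≈ 1.8750
c* = (1 − s)·y* = (1 − 0.24) × 1.8750 ≈ 1.4250

c* = 1.43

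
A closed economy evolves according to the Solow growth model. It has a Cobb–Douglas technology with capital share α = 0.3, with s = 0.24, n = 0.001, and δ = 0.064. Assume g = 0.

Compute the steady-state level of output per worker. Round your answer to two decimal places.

y* = 1.75

Steady state requires s·f(k) = (n + δ)·k, i.e. s·k^α = (n + δ)·k.
Rearranging, k^(1−α) = s / (n + δ).
k^0.7 = 0.24 / (0.001 + 0.064) = 0.24 / 0.065 = 3.6923
k* = 3.6923^(1/0.7) ≈ 6.4629
y* = (k*)^α = 6.4629^0.3 ≈ 1.7504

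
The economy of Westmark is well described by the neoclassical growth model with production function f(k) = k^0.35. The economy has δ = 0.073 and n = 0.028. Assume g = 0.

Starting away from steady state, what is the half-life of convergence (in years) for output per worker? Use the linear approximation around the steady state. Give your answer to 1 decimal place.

about 10.6 years

Near the steady state the convergence rate is λ = (1 − α)(n + δ).
λ = (1 − 0.35) × 0.101 = 0.65 × 0.101 = 0.06565
Half-life = ln 2 / λ = 0.6931 / 0.06565 ≈ 10.56 years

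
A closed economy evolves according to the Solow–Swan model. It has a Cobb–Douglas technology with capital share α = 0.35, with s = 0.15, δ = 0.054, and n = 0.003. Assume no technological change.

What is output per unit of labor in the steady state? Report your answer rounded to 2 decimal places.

y* ≈ 1.68

At the steady state, Δk = 0, so s·k^α = (n + δ)·k.
Rearranging, k^(1−α) = s / (n + δ).
k^0.65 = 0.15 / (0.003 + 0.054) = 0.15 / 0.057 = 2.6316
k* = 2.6316^(1/0.65) ≈ 4.4309
y* = (k*)^α = 4.4309^0.35 ≈ 1.6837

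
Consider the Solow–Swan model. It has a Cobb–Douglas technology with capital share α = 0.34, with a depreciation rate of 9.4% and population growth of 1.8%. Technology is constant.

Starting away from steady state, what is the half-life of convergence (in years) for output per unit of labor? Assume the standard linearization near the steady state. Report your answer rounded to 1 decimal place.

Near the steady state the convergence rate is λ = (1 − α)(n + δ).
λ = (1 − 0.34) × 0.112 = 0.66 × 0.112 = 0.07392
Half-life = ln 2 / λ = 0.6931 / 0.07392 ≈ 9.38 years

half-life ≈ 9.4 years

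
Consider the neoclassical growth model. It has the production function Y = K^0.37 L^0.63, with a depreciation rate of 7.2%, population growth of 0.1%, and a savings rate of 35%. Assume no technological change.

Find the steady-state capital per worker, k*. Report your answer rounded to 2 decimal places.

k* = 12.04

At the steady state, Δk = 0, so s·k^α = (n + δ)·k.
Rearranging, k^(1−α) = s / (n + δ).
k^0.63 = 0.35 / (0.001 + 0.072) = 0.35 / 0.073 = 4.7945
k* = 4.7945^(1/0.63) ≈ 12.0377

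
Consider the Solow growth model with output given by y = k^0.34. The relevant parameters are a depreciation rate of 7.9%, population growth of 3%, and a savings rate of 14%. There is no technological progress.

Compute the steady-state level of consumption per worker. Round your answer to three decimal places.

c* ≈ 0.978

In steady state, investment equals break-even investment: s·k^α = (n + δ)·k.
Dividing both sides by k: k^(1−α) = s / (n + δ).
k^0.66 = 0.14 / (0.030 + 0.079) = 0.14 / 0.109 = 1.2844
k* = 1.2844^(1/0.66) ≈ 1.4612
y* = (k*)^α = 1.4612^0.34 ≈ 1.1376
c* = (1 − s)·y* = (1 − 0.14) × 1.1376 ≈ 0.9783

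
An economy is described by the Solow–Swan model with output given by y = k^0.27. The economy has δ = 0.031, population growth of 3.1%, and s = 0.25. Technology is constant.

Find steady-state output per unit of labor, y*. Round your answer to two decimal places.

At the steady state, Δk = 0, so s·k^α = (n + δ)·k.
Dividing both sides by k: k^(1−α) = s / (n + δ).
k^0.73 = 0.25 / (0.031 + 0.031) = 0.25 / 0.062 = 4.0323
k* = 4.0323^(1/0.73) ≈ 6.7534
y* = (k*)^α = 6.7534^0.27 ≈ 1.6748

y* ≈ 1.67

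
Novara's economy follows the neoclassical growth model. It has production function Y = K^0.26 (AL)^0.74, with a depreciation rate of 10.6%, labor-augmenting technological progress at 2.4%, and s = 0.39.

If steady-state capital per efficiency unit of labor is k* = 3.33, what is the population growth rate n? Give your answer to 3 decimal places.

n ≈ 0.030

At the steady state, Δk = 0, so s·k^α = (n + g + δ)·k.
So s / (n + g + δ) = (k*)^(1−α) = 3.33^0.74 = 2.4356.
Therefore n + g + δ = s / 2.4356 = 0.39 / 2.4356 = 0.1601, so n = 0.1601 − 0.130 = 0.0301.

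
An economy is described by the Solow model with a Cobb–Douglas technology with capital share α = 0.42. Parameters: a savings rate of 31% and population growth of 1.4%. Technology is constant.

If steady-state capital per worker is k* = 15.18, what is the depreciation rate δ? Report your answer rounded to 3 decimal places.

δ ≈ 0.050

Steady state requires s·f(k) = (n + δ)·k, i.e. s·k^α = (n + δ)·k.
So s / (n + δ) = (k*)^(1−α) = 15.18^0.58 = 4.8433.
Therefore n + δ = s / 4.8433 = 0.31 / 4.8433 = 0.0640, so δ = 0.0640 − 0.014 = 0.0500.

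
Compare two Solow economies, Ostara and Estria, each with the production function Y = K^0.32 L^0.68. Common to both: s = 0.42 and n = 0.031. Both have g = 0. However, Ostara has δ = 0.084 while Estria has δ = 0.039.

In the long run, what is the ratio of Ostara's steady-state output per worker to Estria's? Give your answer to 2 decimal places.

ratio ≈ 0.79

Steady-state y* = [s/(n + δ)]^(α/(1−α)), so the ratio is [ (s_O/(n + δ)_O) / (s_E/(n + δ)_E) ]^0.4706.
s_O/(n + δ)_O = 0.42/0.115 = 3.6522; s_E/(n + δ)_E = 0.42/0.070 = 6.0000.
Ratio = (3.6522/6.0000)^0.4706 = 0.6087^0.4706 ≈ 0.7917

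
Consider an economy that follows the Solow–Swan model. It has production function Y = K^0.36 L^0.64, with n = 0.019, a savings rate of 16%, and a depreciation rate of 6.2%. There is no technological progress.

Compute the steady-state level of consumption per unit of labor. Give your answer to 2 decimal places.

c* = 1.23

Steady state requires s·f(k) = (n + δ)·k, i.e. s·k^α = (n + δ)·k.
Rearranging, k^(1−α) = s / (n + δ).
k^0.64 = 0.16 / (0.019 + 0.062) = 0.16 / 0.081 = 1.9753
k* = 1.9753^(1/0.64) ≈ 2.8969
y* = (k*)^α = 2.8969^0.36 ≈ 1.4665
c* = (1 − s)·y* = (1 − 0.16) × 1.4665 ≈ 1.2319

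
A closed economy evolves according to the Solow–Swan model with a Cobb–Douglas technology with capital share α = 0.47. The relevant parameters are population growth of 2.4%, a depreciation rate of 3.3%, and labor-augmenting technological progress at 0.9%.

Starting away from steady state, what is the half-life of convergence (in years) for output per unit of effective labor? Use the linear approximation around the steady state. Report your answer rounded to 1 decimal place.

about 19.8 years

Near the steady state the convergence rate is λ = (1 − α)(n + g + δ).
λ = (1 − 0.47) × 0.066 = 0.53 × 0.066 = 0.03498
Half-life = ln 2 / λ = 0.6931 / 0.03498 ≈ 19.81 years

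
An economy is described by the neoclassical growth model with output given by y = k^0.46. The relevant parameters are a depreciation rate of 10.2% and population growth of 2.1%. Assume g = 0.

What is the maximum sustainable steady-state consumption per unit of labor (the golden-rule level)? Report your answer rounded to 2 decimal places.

c_gold ≈ 1.66

At the golden rule, f'(k) = n + δ, so α·k^(α−1) = n + δ and k_gold = (α/(n + δ))^(1/(1−α)).
k_gold = (0.46/0.123)^(1/0.54) = 3.7398^1.8519 ≈ 11.5042
c_gold = f(k_gold) − (n + δ)·k_gold = 3.0761 − 0.123×11.5042 ≈ 1.6611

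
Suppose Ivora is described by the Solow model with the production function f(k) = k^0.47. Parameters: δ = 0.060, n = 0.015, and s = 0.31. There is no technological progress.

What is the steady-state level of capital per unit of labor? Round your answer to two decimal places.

k* ≈ 14.55

At the steady state, Δk = 0, so s·k^α = (n + δ)·k.
Rearranging, k^(1−α) = s / (n + δ).
k^0.53 = 0.31 / (0.015 + 0.060) = 0.31 / 0.075 = 4.1333
k* = 4.1333^(1/0.53) ≈ 14.5487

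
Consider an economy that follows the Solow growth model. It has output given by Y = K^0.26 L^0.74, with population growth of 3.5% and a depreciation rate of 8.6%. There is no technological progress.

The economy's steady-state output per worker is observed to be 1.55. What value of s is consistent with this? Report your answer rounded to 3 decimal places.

s ≈ 0.421

Steady state requires s·f(k) = (n + δ)·k, i.e. s·k^α = (n + δ)·k.
Since y* = [s/(n + δ)]^(α/(1−α)), we have s/(n + δ) = (y*)^((1−α)/α) = 1.55^2.8462 = 3.4811.
Therefore s = 3.4811 × (n + δ) = 3.4811 × 0.121 = 0.4212.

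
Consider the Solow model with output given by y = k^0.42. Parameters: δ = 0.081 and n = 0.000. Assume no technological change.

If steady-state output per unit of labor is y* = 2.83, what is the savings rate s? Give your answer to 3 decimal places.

s ≈ 0.341

In steady state, investment equals break-even investment: s·k^α = (n + δ)·k.
Since y* = [s/(n + δ)]^(α/(1−α)), we have s/(n + δ) = (y*)^((1−α)/α) = 2.83^1.381 = 4.2065.
Therefore s = 4.2065 × (n + δ) = 4.2065 × 0.081 = 0.3407.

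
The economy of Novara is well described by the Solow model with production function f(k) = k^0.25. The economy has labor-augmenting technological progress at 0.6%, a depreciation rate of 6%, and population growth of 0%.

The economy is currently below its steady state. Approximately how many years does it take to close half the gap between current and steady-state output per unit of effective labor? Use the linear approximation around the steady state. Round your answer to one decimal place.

t_½ ≈ 14.0 years

Near the steady state the convergence rate is λ = (1 − α)(n + g + δ).
λ = (1 − 0.25) × 0.066 = 0.75 × 0.066 = 0.0495
Half-life = ln 2 / λ = 0.6931 / 0.0495 ≈ 14.00 years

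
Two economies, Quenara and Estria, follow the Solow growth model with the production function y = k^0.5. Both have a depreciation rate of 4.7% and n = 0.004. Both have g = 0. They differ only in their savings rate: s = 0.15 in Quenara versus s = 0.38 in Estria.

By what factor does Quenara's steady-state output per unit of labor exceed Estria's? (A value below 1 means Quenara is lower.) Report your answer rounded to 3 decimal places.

y*_Q / y*_E ≈ 0.395

Steady-state y* = [s/(n + δ)]^(α/(1−α)), so the ratio is [ (s_Q/(n + δ)_Q) / (s_E/(n + δ)_E) ]^1.
s_Q/(n + δ)_Q = 0.15/0.051 = 2.9412; s_E/(n + δ)_E = 0.38/0.051 = 7.4510.
Ratio = (2.9412/7.4510)^1 = 0.3947^1 ≈ 0.3947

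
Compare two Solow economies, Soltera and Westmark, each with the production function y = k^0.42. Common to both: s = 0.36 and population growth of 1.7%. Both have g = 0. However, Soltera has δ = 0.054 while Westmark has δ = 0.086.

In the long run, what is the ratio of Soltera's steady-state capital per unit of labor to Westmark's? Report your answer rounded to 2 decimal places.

Steady-state k* = [s/(n + δ)]^(1/(1−α)), so the ratio is [ (s_S/(n + δ)_S) / (s_W/(n + δ)_W) ]^1.7241.
s_S/(n + δ)_S = 0.36/0.071 = 5.0704; s_W/(n + δ)_W = 0.36/0.103 = 3.4951.
Ratio = (5.0704/3.4951)^1.7241 = 1.4507^1.7241 ≈ 1.8992

k*_S / k*_W ≈ 1.90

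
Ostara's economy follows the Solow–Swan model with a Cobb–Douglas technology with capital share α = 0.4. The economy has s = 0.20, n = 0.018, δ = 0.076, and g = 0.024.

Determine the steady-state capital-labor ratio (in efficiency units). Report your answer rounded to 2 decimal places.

k* ≈ 2.41

Steady state requires s·f(k) = (n + g + δ)·k, i.e. s·k^α = (n + g + δ)·k.
Rearranging, k^(1−α) = s / (n + g + δ).
k^0.6 = 0.20 / (0.018 + 0.024 + 0.076) = 0.20 / 0.118 = 1.6949
k* = 1.6949^(1/0.6) ≈ 2.4094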